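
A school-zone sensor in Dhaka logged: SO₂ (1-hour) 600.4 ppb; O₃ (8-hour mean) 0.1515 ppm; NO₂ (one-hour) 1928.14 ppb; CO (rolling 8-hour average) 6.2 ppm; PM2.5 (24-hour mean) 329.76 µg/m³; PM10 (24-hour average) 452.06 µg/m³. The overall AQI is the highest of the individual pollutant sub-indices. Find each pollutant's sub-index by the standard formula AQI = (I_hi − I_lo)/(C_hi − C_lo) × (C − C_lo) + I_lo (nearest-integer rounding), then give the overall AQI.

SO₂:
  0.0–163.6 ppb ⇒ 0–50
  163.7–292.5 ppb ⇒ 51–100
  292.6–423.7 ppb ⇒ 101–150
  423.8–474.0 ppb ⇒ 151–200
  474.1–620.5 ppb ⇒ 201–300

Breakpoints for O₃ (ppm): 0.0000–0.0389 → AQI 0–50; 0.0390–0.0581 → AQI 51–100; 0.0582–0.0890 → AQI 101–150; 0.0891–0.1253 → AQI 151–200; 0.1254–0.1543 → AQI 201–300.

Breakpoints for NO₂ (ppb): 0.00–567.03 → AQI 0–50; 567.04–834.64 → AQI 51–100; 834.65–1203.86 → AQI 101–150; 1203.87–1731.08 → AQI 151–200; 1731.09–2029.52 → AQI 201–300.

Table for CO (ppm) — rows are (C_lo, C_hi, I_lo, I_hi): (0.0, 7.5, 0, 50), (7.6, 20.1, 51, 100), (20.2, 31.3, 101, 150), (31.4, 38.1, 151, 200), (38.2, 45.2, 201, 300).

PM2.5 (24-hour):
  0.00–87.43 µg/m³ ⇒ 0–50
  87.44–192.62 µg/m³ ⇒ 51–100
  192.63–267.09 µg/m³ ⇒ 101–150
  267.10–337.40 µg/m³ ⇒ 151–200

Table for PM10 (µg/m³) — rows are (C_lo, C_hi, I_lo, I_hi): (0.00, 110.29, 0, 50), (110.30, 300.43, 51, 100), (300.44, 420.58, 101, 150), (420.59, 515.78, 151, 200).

SO₂: row 474.1–620.5 (AQI 201–300). (300−201)·(600.4−474.1)/(620.5−474.1) + 201 = 99·126.3/146.4 + 201 ≈ 286.41 → 286.
O₃: 0.1515 lies in 0.1254–0.1543, so I_lo=201, I_hi=300, C_lo=0.1254, C_hi=0.1543.
(300−201)/(0.1543−0.1254) × (0.1515−0.1254) + 201 = 99/0.0289 × 0.0261 + 201 ≈ 290.41 → 290.
NO₂: 1928.14 ∈ [1731.09, 2029.52] ↔ index [201, 300].
201 + (1928.14−1731.09)·(300−201)/(2029.52−1731.09) = 201 + 197.05·99/298.43 ≈ 266.37, so AQI = 266.
CO 6.2: bracket 0.0–7.5 → index 0–50; slope 50/7.5, offset 6.2.
AQI = 0 + 50/7.5·6.2 ≈ 41.33 ⇒ 41.
PM2.5: 329.76 ∈ [267.10, 337.40] ↔ index [151, 200].
151 + (329.76−267.10)·(200−151)/(337.40−267.10) = 151 + 62.66·49/70.30 ≈ 194.67, so AQI = 195.
PM10: 452.06 ∈ [420.59, 515.78] ↔ index [151, 200].
151 + (452.06−420.59)·(200−151)/(515.78−420.59) = 151 + 31.47·49/95.19 ≈ 167.20, so AQI = 167.
Sub-indices: SO₂→286, O₃→290, NO₂→266, CO→41, PM2.5→195, PM10→167. Overall AQI = max = 290; dominant pollutant is O₃.
AQI 290: Very Unhealthy.

290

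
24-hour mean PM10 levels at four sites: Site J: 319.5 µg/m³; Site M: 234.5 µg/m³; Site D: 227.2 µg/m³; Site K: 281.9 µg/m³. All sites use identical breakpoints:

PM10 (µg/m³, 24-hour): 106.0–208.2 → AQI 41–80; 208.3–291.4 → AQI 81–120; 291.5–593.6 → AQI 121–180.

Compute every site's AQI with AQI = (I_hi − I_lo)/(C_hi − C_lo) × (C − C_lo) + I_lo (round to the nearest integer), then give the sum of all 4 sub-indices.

425

Site J 319.5: bracket 291.5–593.6 → index 121–180; slope 59/302.1, offset 28.0.
AQI = 121 + 59/302.1·28.0 ≈ 126.47 ⇒ 126.
Site M: 234.5 lies in 208.3–291.4, so I_lo=81, I_hi=120, C_lo=208.3, C_hi=291.4.
(120−81)/(291.4−208.3) × (234.5−208.3) + 81 = 39/83.1 × 26.2 + 81 ≈ 93.30 → 93.
Site D 227.2: bracket 208.3–291.4 → index 81–120; slope 39/83.1, offset 18.9.
AQI = 81 + 39/83.1·18.9 ≈ 89.87 ⇒ 90.
Site K: row 208.3–291.4 (AQI 81–120). (120−81)·(281.9−208.3)/(291.4−208.3) + 81 = 39·73.6/83.1 + 81 ≈ 115.54 → 116.
AQIs: Site J=126, Site M=93, Site D=90, Site K=116. Sum = 126 + 93 + 90 + 116 = 425.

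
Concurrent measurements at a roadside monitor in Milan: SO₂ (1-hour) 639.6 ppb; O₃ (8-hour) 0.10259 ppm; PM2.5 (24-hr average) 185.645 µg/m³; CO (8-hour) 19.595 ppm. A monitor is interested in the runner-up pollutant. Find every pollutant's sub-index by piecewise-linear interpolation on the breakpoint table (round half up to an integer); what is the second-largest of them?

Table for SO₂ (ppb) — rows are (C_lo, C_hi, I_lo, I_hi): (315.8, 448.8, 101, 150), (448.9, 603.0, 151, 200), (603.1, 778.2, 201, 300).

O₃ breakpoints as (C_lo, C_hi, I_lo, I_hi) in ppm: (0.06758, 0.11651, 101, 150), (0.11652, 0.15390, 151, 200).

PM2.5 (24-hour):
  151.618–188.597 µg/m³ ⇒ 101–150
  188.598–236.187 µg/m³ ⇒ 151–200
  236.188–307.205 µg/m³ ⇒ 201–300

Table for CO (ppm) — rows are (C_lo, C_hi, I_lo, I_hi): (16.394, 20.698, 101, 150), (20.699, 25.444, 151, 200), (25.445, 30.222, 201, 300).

146

SO₂: row 603.1–778.2 (AQI 201–300). (300−201)·(639.6−603.1)/(778.2−603.1) + 201 = 99·36.5/175.1 + 201 ≈ 221.64 → 222.
O₃: 0.10259 lies in 0.06758–0.11651, so I_lo=101, I_hi=150, C_lo=0.06758, C_hi=0.11651.
(150−101)/(0.11651−0.06758) × (0.10259−0.06758) + 101 = 49/0.04893 × 0.03501 + 101 ≈ 136.06 → 136.
PM2.5: 185.645 lies in 151.618–188.597, so I_lo=101, I_hi=150, C_lo=151.618, C_hi=188.597.
(150−101)/(188.597−151.618) × (185.645−151.618) + 101 = 49/36.979 × 34.027 + 101 ≈ 146.09 → 146.
CO: 19.595 ∈ [16.394, 20.698] ↔ index [101, 150].
101 + (19.595−16.394)·(150−101)/(20.698−16.394) = 101 + 3.201·49/4.304 ≈ 137.44, so AQI = 137.
Sub-indices: SO₂→222, O₃→136, PM2.5→146, CO→137. Ranked high→low: 222, 146, 137, 136. Second-highest sub-index = 146.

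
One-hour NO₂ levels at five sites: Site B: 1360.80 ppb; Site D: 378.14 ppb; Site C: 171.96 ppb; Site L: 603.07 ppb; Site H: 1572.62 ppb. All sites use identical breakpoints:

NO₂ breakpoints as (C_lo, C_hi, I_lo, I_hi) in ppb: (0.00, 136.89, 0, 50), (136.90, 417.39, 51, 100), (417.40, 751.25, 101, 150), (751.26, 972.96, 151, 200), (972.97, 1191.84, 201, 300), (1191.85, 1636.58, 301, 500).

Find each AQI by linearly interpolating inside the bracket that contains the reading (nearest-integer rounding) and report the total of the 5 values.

1126

Site B: 1360.80 ∈ [1191.85, 1636.58] ↔ index [301, 500].
301 + (1360.80−1191.85)·(500−301)/(1636.58−1191.85) = 301 + 168.95·199/444.73 ≈ 376.60, so AQI = 377.
Site D 378.14: bracket 136.90–417.39 → index 51–100; slope 49/280.49, offset 241.24.
AQI = 51 + 49/280.49·241.24 ≈ 93.14 ⇒ 93.
Site C: row 136.90–417.39 (AQI 51–100). (100−51)·(171.96−136.90)/(417.39−136.90) + 51 = 49·35.06/280.49 + 51 ≈ 57.12 → 57.
Site L: 603.07 lies in 417.40–751.25, so I_lo=101, I_hi=150, C_lo=417.40, C_hi=751.25.
(150−101)/(751.25−417.40) × (603.07−417.40) + 101 = 49/333.85 × 185.67 + 101 ≈ 128.25 → 128.
Site H: row 1191.85–1636.58 (AQI 301–500). (500−301)·(1572.62−1191.85)/(1636.58−1191.85) + 301 = 199·380.77/444.73 + 301 ≈ 471.38 → 471.
AQIs: Site B=377, Site D=93, Site C=57, Site L=128, Site H=471. Sum = 377 + 93 + 57 + 128 + 471 = 1126.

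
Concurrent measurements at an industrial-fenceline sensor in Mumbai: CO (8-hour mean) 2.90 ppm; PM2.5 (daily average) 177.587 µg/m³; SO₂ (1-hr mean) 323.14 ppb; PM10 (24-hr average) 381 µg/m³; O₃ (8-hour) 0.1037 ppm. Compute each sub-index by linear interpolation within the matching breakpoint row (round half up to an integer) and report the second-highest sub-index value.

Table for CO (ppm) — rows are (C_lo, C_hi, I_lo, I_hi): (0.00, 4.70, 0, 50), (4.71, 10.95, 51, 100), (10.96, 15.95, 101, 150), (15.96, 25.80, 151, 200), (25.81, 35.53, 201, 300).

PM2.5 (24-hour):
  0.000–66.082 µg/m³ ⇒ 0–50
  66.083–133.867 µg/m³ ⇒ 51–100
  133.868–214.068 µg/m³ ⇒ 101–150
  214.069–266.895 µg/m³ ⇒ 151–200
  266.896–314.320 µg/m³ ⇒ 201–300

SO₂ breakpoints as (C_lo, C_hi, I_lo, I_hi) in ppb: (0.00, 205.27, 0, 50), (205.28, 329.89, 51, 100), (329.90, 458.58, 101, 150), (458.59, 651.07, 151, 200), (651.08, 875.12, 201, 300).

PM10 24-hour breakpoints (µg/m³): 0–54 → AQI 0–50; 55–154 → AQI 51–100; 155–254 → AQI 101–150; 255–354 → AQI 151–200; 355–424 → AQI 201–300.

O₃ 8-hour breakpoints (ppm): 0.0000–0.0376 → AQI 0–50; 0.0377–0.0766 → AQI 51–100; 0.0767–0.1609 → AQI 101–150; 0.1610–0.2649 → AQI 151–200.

CO: 2.90 lies in 0.00–4.70, so I_lo=0, I_hi=50, C_lo=0.00, C_hi=4.70.
(50−0)/(4.70−0.00) × (2.90−0.00) + 0 = 50/4.70 × 2.90 + 0 ≈ 30.85 → 31.
PM2.5: row 133.868–214.068 (AQI 101–150). (150−101)·(177.587−133.868)/(214.068−133.868) + 101 = 49·43.719/80.200 + 101 ≈ 127.71 → 128.
SO₂ 323.14: bracket 205.28–329.89 → index 51–100; slope 49/124.61, offset 117.86.
AQI = 51 + 49/124.61·117.86 ≈ 97.35 ⇒ 97.
PM10: 381 lies in 355–424, so I_lo=201, I_hi=300, C_lo=355, C_hi=424.
(300−201)/(424−355) × (381−355) + 201 = 99/69 × 26 + 201 ≈ 238.30 → 238.
O₃: 0.1037 lies in 0.0767–0.1609, so I_lo=101, I_hi=150, C_lo=0.0767, C_hi=0.1609.
(150−101)/(0.1609−0.0767) × (0.1037−0.0767) + 101 = 49/0.0842 × 0.0270 + 101 ≈ 116.71 → 117.
Sub-indices: CO→31, PM2.5→128, SO₂→97, PM10→238, O₃→117. Ranked high→low: 238, 128, 117, 97, 31. Second-highest sub-index = 128.

128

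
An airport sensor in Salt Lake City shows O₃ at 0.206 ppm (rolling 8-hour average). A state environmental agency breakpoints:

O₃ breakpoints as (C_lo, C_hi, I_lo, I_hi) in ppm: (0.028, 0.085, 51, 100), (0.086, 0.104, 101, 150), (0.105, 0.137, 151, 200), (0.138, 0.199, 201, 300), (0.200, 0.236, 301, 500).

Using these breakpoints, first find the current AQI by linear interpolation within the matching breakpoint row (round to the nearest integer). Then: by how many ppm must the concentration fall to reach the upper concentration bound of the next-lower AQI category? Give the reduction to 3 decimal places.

O₃: row 0.200–0.236 (AQI 301–500). (500−301)·(0.206−0.200)/(0.236−0.200) + 301 = 199·0.006/0.036 + 301 ≈ 334.17 → 334.
Current AQI 334 is in the Hazardous range (301–500). The next-lower category tops out at AQI 300, whose upper concentration bound is 0.199 ppm.
Reduction needed = 0.206 − 0.199 = 0.007 ppm.

0.007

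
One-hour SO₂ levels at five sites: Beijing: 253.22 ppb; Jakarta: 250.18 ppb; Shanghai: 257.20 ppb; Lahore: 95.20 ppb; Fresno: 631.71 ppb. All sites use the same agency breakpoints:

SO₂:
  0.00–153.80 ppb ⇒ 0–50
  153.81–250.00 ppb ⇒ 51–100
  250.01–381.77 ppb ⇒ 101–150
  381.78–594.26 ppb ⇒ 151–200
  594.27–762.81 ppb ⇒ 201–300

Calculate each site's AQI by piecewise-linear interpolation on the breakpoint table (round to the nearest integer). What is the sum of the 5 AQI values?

561

Beijing: 253.22 lies in 250.01–381.77, so I_lo=101, I_hi=150, C_lo=250.01, C_hi=381.77.
(150−101)/(381.77−250.01) × (253.22−250.01) + 101 = 49/131.76 × 3.21 + 101 ≈ 102.19 → 102.
Jakarta: 250.18 ∈ [250.01, 381.77] ↔ index [101, 150].
101 + (250.18−250.01)·(150−101)/(381.77−250.01) = 101 + 0.17·49/131.76 ≈ 101.06, so AQI = 101.
Shanghai: row 250.01–381.77 (AQI 101–150). (150−101)·(257.20−250.01)/(381.77−250.01) + 101 = 49·7.19/131.76 + 101 ≈ 103.67 → 104.
Lahore: 95.20 lies in 0.00–153.80, so I_lo=0, I_hi=50, C_lo=0.00, C_hi=153.80.
(50−0)/(153.80−0.00) × (95.20−0.00) + 0 = 50/153.80 × 95.20 + 0 ≈ 30.95 → 31.
Fresno: 631.71 ∈ [594.27, 762.81] ↔ index [201, 300].
201 + (631.71−594.27)·(300−201)/(762.81−594.27) = 201 + 37.44·99/168.54 ≈ 222.99, so AQI = 223.
AQIs: Beijing=102, Jakarta=101, Shanghai=104, Lahore=31, Fresno=223. Sum = 102 + 101 + 104 + 31 + 223 = 561.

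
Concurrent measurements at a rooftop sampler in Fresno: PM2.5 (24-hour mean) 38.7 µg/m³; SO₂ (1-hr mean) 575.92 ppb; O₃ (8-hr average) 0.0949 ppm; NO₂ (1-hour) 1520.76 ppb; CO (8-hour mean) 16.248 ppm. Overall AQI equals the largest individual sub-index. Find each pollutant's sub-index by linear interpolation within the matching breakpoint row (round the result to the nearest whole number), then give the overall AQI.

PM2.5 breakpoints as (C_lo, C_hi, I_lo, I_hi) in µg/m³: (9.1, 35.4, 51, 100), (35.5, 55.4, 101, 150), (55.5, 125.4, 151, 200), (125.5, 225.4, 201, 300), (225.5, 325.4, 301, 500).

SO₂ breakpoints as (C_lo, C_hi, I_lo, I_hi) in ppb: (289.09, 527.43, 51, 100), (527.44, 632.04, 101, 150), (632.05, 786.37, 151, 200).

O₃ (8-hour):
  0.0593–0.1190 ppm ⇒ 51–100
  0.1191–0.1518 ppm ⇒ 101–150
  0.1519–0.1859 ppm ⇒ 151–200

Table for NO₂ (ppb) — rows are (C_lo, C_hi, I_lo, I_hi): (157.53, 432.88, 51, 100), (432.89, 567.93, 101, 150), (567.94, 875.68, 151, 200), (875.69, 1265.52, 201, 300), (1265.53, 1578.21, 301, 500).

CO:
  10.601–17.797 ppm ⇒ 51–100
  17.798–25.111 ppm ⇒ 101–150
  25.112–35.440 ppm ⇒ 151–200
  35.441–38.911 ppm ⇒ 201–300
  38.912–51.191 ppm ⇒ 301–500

463

PM2.5: 38.7 lies in 35.5–55.4, so I_lo=101, I_hi=150, C_lo=35.5, C_hi=55.4.
(150−101)/(55.4−35.5) × (38.7−35.5) + 101 = 49/19.9 × 3.2 + 101 ≈ 108.88 → 109.
SO₂: row 527.44–632.04 (AQI 101–150). (150−101)·(575.92−527.44)/(632.04−527.44) + 101 = 49·48.48/104.60 + 101 ≈ 123.71 → 124.
O₃: row 0.0593–0.1190 (AQI 51–100). (100−51)·(0.0949−0.0593)/(0.1190−0.0593) + 51 = 49·0.0356/0.0597 + 51 ≈ 80.22 → 80.
NO₂: row 1265.53–1578.21 (AQI 301–500). (500−301)·(1520.76−1265.53)/(1578.21−1265.53) + 301 = 199·255.23/312.68 + 301 ≈ 463.44 → 463.
CO: 16.248 ∈ [10.601, 17.797] ↔ index [51, 100].
51 + (16.248−10.601)·(100−51)/(17.797−10.601) = 51 + 5.647·49/7.196 ≈ 89.45, so AQI = 89.
Sub-indices: PM2.5→109, SO₂→124, O₃→80, NO₂→463, CO→89. Overall AQI = max = 463; dominant pollutant is NO₂.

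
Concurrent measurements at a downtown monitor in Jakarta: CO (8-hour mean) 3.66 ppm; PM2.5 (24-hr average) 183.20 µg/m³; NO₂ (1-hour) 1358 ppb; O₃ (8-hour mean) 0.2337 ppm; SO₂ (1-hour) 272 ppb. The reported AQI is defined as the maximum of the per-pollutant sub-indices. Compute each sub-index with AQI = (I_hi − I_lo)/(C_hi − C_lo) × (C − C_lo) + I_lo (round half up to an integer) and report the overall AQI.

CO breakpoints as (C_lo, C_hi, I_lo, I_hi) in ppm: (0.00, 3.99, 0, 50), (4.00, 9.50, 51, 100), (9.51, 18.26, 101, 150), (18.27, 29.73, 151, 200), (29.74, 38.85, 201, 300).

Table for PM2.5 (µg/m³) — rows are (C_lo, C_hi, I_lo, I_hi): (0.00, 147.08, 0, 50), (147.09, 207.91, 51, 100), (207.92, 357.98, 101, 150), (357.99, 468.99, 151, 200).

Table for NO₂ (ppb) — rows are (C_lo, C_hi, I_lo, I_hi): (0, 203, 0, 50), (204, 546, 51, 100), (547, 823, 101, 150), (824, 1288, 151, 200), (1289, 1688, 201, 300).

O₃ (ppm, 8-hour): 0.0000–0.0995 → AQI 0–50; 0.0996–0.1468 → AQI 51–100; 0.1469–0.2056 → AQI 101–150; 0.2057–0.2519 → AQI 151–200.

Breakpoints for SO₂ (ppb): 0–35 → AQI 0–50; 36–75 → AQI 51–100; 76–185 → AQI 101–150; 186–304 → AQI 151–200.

CO: row 0.00–3.99 (AQI 0–50). (50−0)·(3.66−0.00)/(3.99−0.00) + 0 = 50·3.66/3.99 + 0 ≈ 45.86 → 46.
PM2.5: row 147.09–207.91 (AQI 51–100). (100−51)·(183.20−147.09)/(207.91−147.09) + 51 = 49·36.11/60.82 + 51 ≈ 80.09 → 80.
NO₂: 1358 lies in 1289–1688, so I_lo=201, I_hi=300, C_lo=1289, C_hi=1688.
(300−201)/(1688−1289) × (1358−1289) + 201 = 99/399 × 69 + 201 ≈ 218.12 → 218.
O₃: row 0.2057–0.2519 (AQI 151–200). (200−151)·(0.2337−0.2057)/(0.2519−0.2057) + 151 = 49·0.0280/0.0462 + 151 ≈ 180.70 → 181.
SO₂: 272 lies in 186–304, so I_lo=151, I_hi=200, C_lo=186, C_hi=304.
(200−151)/(304−186) × (272−186) + 151 = 49/118 × 86 + 151 ≈ 186.71 → 187.
Sub-indices: CO→46, PM2.5→80, NO₂→218, O₃→181, SO₂→187. Overall AQI = max = 218; dominant pollutant is NO₂.
AQI 218: Very Unhealthy.

218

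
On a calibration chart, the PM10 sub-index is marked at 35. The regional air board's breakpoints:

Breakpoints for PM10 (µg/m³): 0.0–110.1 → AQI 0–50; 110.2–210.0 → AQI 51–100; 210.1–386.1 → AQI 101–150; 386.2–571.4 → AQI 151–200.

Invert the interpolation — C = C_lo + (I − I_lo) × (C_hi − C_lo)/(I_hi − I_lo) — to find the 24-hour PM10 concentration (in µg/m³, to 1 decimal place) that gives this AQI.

AQI 35 lies in the 0–50 band, which corresponds to 0.0–110.1 µg/m³.
C = 0.0 + (35−0)×(110.1−0.0)/(50−0) = 0.0 + 35×110.1/50 ≈ 77.070 µg/m³ → 77.1 µg/m³ to 1 dp.

77.1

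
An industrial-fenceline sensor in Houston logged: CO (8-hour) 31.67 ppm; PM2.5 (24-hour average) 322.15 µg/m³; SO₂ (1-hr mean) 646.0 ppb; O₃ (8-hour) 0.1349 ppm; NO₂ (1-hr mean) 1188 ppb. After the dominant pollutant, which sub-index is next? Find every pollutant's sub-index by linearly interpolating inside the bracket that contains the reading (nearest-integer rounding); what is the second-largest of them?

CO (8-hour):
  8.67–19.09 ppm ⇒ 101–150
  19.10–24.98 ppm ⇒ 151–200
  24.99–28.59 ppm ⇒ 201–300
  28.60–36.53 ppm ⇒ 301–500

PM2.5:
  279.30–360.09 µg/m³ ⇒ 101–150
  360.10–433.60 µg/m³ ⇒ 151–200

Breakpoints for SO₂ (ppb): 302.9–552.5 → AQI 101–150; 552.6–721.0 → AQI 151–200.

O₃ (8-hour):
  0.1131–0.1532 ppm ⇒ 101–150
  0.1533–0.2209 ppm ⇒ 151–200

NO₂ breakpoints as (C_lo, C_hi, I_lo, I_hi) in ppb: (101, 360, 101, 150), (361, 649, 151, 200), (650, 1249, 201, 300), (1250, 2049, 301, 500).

290

CO: row 28.60–36.53 (AQI 301–500). (500−301)·(31.67−28.60)/(36.53−28.60) + 301 = 199·3.07/7.93 + 301 ≈ 378.04 → 378.
PM2.5: 322.15 lies in 279.30–360.09, so I_lo=101, I_hi=150, C_lo=279.30, C_hi=360.09.
(150−101)/(360.09−279.30) × (322.15−279.30) + 101 = 49/80.79 × 42.85 + 101 ≈ 126.99 → 127.
SO₂: 646.0 lies in 552.6–721.0, so I_lo=151, I_hi=200, C_lo=552.6, C_hi=721.0.
(200−151)/(721.0−552.6) × (646.0−552.6) + 151 = 49/168.4 × 93.4 + 151 ≈ 178.18 → 178.
O₃: row 0.1131–0.1532 (AQI 101–150). (150−101)·(0.1349−0.1131)/(0.1532−0.1131) + 101 = 49·0.0218/0.0401 + 101 ≈ 127.64 → 128.
NO₂: 1188 ∈ [650, 1249] ↔ index [201, 300].
201 + (1188−650)·(300−201)/(1249−650) = 201 + 538·99/599 ≈ 289.92, so AQI = 290.
Sub-indices: CO→378, PM2.5→127, SO₂→178, O₃→128, NO₂→290. Ranked high→low: 378, 290, 178, 128, 127. Second-highest sub-index = 290.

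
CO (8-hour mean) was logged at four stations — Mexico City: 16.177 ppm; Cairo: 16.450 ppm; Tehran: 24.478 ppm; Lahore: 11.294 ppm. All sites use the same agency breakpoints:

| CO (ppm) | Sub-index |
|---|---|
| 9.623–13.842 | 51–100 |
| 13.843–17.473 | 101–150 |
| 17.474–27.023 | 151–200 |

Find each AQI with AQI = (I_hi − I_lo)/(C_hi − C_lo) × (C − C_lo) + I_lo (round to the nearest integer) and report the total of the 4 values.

Mexico City: 16.177 lies in 13.843–17.473, so I_lo=101, I_hi=150, C_lo=13.843, C_hi=17.473.
(150−101)/(17.473−13.843) × (16.177−13.843) + 101 = 49/3.630 × 2.334 + 101 ≈ 132.51 → 133.
Cairo: row 13.843–17.473 (AQI 101–150). (150−101)·(16.450−13.843)/(17.473−13.843) + 101 = 49·2.607/3.630 + 101 ≈ 136.19 → 136.
Tehran: 24.478 lies in 17.474–27.023, so I_lo=151, I_hi=200, C_lo=17.474, C_hi=27.023.
(200−151)/(27.023−17.474) × (24.478−17.474) + 151 = 49/9.549 × 7.004 + 151 ≈ 186.94 → 187.
Lahore 11.294: bracket 9.623–13.842 → index 51–100; slope 49/4.219, offset 1.671.
AQI = 51 + 49/4.219·1.671 ≈ 70.41 ⇒ 70.
AQIs: Mexico City=133, Cairo=136, Tehran=187, Lahore=70. Sum = 133 + 136 + 187 + 70 = 526.

526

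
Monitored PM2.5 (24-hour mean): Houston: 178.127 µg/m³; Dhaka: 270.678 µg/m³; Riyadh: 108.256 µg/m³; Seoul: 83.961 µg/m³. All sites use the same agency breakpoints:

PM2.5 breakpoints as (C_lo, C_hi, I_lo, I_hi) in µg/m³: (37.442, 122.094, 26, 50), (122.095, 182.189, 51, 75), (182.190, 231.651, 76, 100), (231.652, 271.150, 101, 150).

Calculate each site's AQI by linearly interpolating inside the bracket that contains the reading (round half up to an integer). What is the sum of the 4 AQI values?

Houston: 178.127 ∈ [122.095, 182.189] ↔ index [51, 75].
51 + (178.127−122.095)·(75−51)/(182.189−122.095) = 51 + 56.032·24/60.094 ≈ 73.38, so AQI = 73.
Dhaka 270.678: bracket 231.652–271.150 → index 101–150; slope 49/39.498, offset 39.026.
AQI = 101 + 49/39.498·39.026 ≈ 149.41 ⇒ 149.
Riyadh: 108.256 lies in 37.442–122.094, so I_lo=26, I_hi=50, C_lo=37.442, C_hi=122.094.
(50−26)/(122.094−37.442) × (108.256−37.442) + 26 = 24/84.652 × 70.814 + 26 ≈ 46.08 → 46.
Seoul: 83.961 ∈ [37.442, 122.094] ↔ index [26, 50].
26 + (83.961−37.442)·(50−26)/(122.094−37.442) = 26 + 46.519·24/84.652 ≈ 39.19, so AQI = 39.
AQIs: Houston=73, Dhaka=149, Riyadh=46, Seoul=39. Sum = 73 + 149 + 46 + 39 = 307.

307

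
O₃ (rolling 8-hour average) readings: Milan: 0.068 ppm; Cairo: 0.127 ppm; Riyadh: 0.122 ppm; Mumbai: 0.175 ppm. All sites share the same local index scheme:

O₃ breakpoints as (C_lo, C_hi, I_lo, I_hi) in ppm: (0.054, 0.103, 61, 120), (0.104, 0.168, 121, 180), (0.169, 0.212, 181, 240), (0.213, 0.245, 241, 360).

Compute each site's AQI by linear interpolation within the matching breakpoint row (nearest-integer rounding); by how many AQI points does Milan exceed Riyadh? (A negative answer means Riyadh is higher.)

-60

Milan 0.068: bracket 0.054–0.103 → index 61–120; slope 59/0.049, offset 0.014.
AQI = 61 + 59/0.049·0.014 ≈ 77.86 ⇒ 78.
Cairo: 0.127 lies in 0.104–0.168, so I_lo=121, I_hi=180, C_lo=0.104, C_hi=0.168.
(180−121)/(0.168−0.104) × (0.127−0.104) + 121 = 59/0.064 × 0.023 + 121 ≈ 142.20 → 142.
Riyadh 0.122: bracket 0.104–0.168 → index 121–180; slope 59/0.064, offset 0.018.
AQI = 121 + 59/0.064·0.018 ≈ 137.59 ⇒ 138.
Mumbai: 0.175 lies in 0.169–0.212, so I_lo=181, I_hi=240, C_lo=0.169, C_hi=0.212.
(240−181)/(0.212−0.169) × (0.175−0.169) + 181 = 59/0.043 × 0.006 + 181 ≈ 189.23 → 189.
AQIs: Milan=78, Cairo=142, Riyadh=138, Mumbai=189. Milan (78) − Riyadh (138) = -60.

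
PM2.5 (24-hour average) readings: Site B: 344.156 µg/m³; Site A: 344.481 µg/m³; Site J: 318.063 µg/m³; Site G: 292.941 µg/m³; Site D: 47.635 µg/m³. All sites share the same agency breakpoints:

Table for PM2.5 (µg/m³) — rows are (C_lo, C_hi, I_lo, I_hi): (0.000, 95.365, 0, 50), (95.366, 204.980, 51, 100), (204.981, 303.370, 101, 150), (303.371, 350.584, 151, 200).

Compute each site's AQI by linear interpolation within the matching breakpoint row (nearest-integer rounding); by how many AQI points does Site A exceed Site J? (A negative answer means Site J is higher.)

28

Site B 344.156: bracket 303.371–350.584 → index 151–200; slope 49/47.213, offset 40.785.
AQI = 151 + 49/47.213·40.785 ≈ 193.33 ⇒ 193.
Site A: 344.481 lies in 303.371–350.584, so I_lo=151, I_hi=200, C_lo=303.371, C_hi=350.584.
(200−151)/(350.584−303.371) × (344.481−303.371) + 151 = 49/47.213 × 41.110 + 151 ≈ 193.67 → 194.
Site J: row 303.371–350.584 (AQI 151–200). (200−151)·(318.063−303.371)/(350.584−303.371) + 151 = 49·14.692/47.213 + 151 ≈ 166.25 → 166.
Site G 292.941: bracket 204.981–303.370 → index 101–150; slope 49/98.389, offset 87.960.
AQI = 101 + 49/98.389·87.960 ≈ 144.81 ⇒ 145.
Site D 47.635: bracket 0.000–95.365 → index 0–50; slope 50/95.365, offset 47.635.
AQI = 0 + 50/95.365·47.635 ≈ 24.98 ⇒ 25.
AQIs: Site B=193, Site A=194, Site J=166, Site G=145, Site D=25. Site A (194) − Site J (166) = 28.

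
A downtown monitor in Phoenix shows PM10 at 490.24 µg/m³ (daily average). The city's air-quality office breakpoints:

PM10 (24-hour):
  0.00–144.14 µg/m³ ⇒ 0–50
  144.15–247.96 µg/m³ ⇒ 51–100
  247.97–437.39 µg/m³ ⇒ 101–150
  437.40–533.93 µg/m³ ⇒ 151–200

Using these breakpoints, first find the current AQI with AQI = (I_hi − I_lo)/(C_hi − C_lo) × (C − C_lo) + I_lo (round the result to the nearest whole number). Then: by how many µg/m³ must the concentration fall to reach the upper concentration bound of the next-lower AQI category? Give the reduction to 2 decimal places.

PM10 490.24: bracket 437.40–533.93 → index 151–200; slope 49/96.53, offset 52.84.
AQI = 151 + 49/96.53·52.84 ≈ 177.82 ⇒ 178.
Current AQI 178 is in the Unhealthy range (151–200). The next-lower category tops out at AQI 150, whose upper concentration bound is 437.39 µg/m³.
Reduction needed = 490.24 − 437.39 = 52.85 µg/m³.

52.85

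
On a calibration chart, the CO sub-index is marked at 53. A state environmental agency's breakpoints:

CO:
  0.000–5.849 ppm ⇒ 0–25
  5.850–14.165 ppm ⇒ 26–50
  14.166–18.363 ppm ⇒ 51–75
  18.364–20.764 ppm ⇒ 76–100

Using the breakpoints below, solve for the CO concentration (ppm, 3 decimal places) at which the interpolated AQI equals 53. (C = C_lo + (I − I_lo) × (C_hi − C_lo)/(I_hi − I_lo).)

14.516

AQI 53 lies in the 51–75 band, which corresponds to 14.166–18.363 ppm.
C = 14.166 + (53−51)×(18.363−14.166)/(75−51) = 14.166 + 2×4.197/24 ≈ 14.51575 ppm → 14.516 ppm to 3 dp.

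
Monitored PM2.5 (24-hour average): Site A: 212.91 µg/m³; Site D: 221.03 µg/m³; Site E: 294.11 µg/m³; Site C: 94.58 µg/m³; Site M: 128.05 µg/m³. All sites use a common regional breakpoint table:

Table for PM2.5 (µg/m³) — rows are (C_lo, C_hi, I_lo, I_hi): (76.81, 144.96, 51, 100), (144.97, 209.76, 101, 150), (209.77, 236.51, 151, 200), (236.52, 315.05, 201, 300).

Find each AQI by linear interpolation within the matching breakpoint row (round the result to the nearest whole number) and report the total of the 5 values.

755

Site A: row 209.77–236.51 (AQI 151–200). (200−151)·(212.91−209.77)/(236.51−209.77) + 151 = 49·3.14/26.74 + 151 ≈ 156.75 → 157.
Site D: 221.03 lies in 209.77–236.51, so I_lo=151, I_hi=200, C_lo=209.77, C_hi=236.51.
(200−151)/(236.51−209.77) × (221.03−209.77) + 151 = 49/26.74 × 11.26 + 151 ≈ 171.63 → 172.
Site E: 294.11 lies in 236.52–315.05, so I_lo=201, I_hi=300, C_lo=236.52, C_hi=315.05.
(300−201)/(315.05−236.52) × (294.11−236.52) + 201 = 99/78.53 × 57.59 + 201 ≈ 273.60 → 274.
Site C 94.58: bracket 76.81–144.96 → index 51–100; slope 49/68.15, offset 17.77.
AQI = 51 + 49/68.15·17.77 ≈ 63.78 ⇒ 64.
Site M: 128.05 lies in 76.81–144.96, so I_lo=51, I_hi=100, C_lo=76.81, C_hi=144.96.
(100−51)/(144.96−76.81) × (128.05−76.81) + 51 = 49/68.15 × 51.24 + 51 ≈ 87.84 → 88.
AQIs: Site A=157, Site D=172, Site E=274, Site C=64, Site M=88. Sum = 157 + 172 + 274 + 64 + 88 = 755.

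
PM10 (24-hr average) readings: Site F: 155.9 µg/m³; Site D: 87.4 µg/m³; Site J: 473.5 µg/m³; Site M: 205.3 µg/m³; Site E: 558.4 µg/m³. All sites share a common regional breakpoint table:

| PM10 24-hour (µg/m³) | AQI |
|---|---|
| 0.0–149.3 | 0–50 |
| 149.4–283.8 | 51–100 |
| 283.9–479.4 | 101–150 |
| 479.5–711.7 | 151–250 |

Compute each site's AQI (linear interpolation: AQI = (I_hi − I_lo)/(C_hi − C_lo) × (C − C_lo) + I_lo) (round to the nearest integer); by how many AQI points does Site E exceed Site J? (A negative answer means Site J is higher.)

36

Site F: 155.9 lies in 149.4–283.8, so I_lo=51, I_hi=100, C_lo=149.4, C_hi=283.8.
(100−51)/(283.8−149.4) × (155.9−149.4) + 51 = 49/134.4 × 6.5 + 51 ≈ 53.37 → 53.
Site D: 87.4 lies in 0.0–149.3, so I_lo=0, I_hi=50, C_lo=0.0, C_hi=149.3.
(50−0)/(149.3−0.0) × (87.4−0.0) + 0 = 50/149.3 × 87.4 + 0 ≈ 29.27 → 29.
Site J: 473.5 lies in 283.9–479.4, so I_lo=101, I_hi=150, C_lo=283.9, C_hi=479.4.
(150−101)/(479.4−283.9) × (473.5−283.9) + 101 = 49/195.5 × 189.6 + 101 ≈ 148.52 → 149.
Site M: 205.3 ∈ [149.4, 283.8] ↔ index [51, 100].
51 + (205.3−149.4)·(100−51)/(283.8−149.4) = 51 + 55.9·49/134.4 ≈ 71.38, so AQI = 71.
Site E: 558.4 ∈ [479.5, 711.7] ↔ index [151, 250].
151 + (558.4−479.5)·(250−151)/(711.7−479.5) = 151 + 78.9·99/232.2 ≈ 184.64, so AQI = 185.
AQIs: Site F=53, Site D=29, Site J=149, Site M=71, Site E=185. Site E (185) − Site J (149) = 36.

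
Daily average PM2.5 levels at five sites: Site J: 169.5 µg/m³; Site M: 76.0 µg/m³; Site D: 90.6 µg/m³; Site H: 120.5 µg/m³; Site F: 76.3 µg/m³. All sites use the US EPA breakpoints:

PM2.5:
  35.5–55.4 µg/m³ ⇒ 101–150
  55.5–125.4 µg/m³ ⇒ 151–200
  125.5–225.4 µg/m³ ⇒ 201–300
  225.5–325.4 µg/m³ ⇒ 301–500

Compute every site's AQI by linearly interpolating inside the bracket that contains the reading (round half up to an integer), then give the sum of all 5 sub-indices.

949

Site J: 169.5 lies in 125.5–225.4, so I_lo=201, I_hi=300, C_lo=125.5, C_hi=225.4.
(300−201)/(225.4−125.5) × (169.5−125.5) + 201 = 99/99.9 × 44.0 + 201 ≈ 244.60 → 245.
Site M: 76.0 lies in 55.5–125.4, so I_lo=151, I_hi=200, C_lo=55.5, C_hi=125.4.
(200−151)/(125.4−55.5) × (76.0−55.5) + 151 = 49/69.9 × 20.5 + 151 ≈ 165.37 → 165.
Site D: 90.6 lies in 55.5–125.4, so I_lo=151, I_hi=200, C_lo=55.5, C_hi=125.4.
(200−151)/(125.4−55.5) × (90.6−55.5) + 151 = 49/69.9 × 35.1 + 151 ≈ 175.61 → 176.
Site H: 120.5 ∈ [55.5, 125.4] ↔ index [151, 200].
151 + (120.5−55.5)·(200−151)/(125.4−55.5) = 151 + 65.0·49/69.9 ≈ 196.57, so AQI = 197.
Site F: 76.3 ∈ [55.5, 125.4] ↔ index [151, 200].
151 + (76.3−55.5)·(200−151)/(125.4−55.5) = 151 + 20.8·49/69.9 ≈ 165.58, so AQI = 166.
AQIs: Site J=245, Site M=165, Site D=176, Site H=197, Site F=166. Sum = 245 + 165 + 176 + 197 + 166 = 949.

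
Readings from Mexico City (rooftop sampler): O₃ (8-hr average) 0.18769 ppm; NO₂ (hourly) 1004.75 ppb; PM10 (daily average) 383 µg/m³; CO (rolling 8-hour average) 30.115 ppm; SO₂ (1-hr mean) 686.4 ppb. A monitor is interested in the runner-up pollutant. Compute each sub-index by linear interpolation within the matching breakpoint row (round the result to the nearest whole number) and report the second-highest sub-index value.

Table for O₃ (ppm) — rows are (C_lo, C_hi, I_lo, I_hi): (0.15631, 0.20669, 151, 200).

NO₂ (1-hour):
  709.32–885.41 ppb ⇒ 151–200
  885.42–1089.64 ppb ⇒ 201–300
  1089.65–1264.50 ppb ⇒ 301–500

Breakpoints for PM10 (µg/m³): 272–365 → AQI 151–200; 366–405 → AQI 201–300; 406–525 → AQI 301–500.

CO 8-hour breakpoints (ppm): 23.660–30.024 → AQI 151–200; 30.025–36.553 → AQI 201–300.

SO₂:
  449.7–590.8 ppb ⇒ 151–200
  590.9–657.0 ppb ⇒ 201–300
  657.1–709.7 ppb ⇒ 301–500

259

O₃ 0.18769: bracket 0.15631–0.20669 → index 151–200; slope 49/0.05038, offset 0.03138.
AQI = 151 + 49/0.05038·0.03138 ≈ 181.52 ⇒ 182.
NO₂ 1004.75: bracket 885.42–1089.64 → index 201–300; slope 99/204.22, offset 119.33.
AQI = 201 + 99/204.22·119.33 ≈ 258.85 ⇒ 259.
PM10 383: bracket 366–405 → index 201–300; slope 99/39, offset 17.
AQI = 201 + 99/39·17 ≈ 244.15 ⇒ 244.
CO: 30.115 lies in 30.025–36.553, so I_lo=201, I_hi=300, C_lo=30.025, C_hi=36.553.
(300−201)/(36.553−30.025) × (30.115−30.025) + 201 = 99/6.528 × 0.090 + 201 ≈ 202.36 → 202.
SO₂: 686.4 lies in 657.1–709.7, so I_lo=301, I_hi=500, C_lo=657.1, C_hi=709.7.
(500−301)/(709.7−657.1) × (686.4−657.1) + 301 = 199/52.6 × 29.3 + 301 ≈ 411.85 → 412.
Sub-indices: O₃→182, NO₂→259, PM10→244, CO→202, SO₂→412. Ranked high→low: 412, 259, 244, 202, 182. Second-highest sub-index = 259.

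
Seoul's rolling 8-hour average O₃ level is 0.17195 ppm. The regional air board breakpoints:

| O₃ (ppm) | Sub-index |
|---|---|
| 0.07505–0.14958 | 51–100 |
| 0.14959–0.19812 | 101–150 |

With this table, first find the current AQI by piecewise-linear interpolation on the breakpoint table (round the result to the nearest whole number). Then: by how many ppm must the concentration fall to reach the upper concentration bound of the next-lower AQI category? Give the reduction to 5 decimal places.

0.02237

O₃: row 0.14959–0.19812 (AQI 101–150). (150−101)·(0.17195−0.14959)/(0.19812−0.14959) + 101 = 49·0.02236/0.04853 + 101 ≈ 123.58 → 124.
Current AQI 124 is in the Unhealthy for Sensitive Groups range (101–150). The next-lower category tops out at AQI 100, whose upper concentration bound is 0.14958 ppm.
Reduction needed = 0.17195 − 0.14958 = 0.02237 ppm.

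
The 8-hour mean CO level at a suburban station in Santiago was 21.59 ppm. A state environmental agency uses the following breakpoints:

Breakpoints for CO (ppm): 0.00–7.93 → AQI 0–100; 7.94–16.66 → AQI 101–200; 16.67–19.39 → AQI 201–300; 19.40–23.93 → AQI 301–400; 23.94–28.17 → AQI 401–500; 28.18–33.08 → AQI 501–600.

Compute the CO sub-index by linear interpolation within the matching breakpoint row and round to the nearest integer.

CO: 21.59 lies in 19.40–23.93, so I_lo=301, I_hi=400, C_lo=19.40, C_hi=23.93.
(400−301)/(23.93−19.40) × (21.59−19.40) + 301 = 99/4.53 × 2.19 + 301 ≈ 348.86 → 349.

349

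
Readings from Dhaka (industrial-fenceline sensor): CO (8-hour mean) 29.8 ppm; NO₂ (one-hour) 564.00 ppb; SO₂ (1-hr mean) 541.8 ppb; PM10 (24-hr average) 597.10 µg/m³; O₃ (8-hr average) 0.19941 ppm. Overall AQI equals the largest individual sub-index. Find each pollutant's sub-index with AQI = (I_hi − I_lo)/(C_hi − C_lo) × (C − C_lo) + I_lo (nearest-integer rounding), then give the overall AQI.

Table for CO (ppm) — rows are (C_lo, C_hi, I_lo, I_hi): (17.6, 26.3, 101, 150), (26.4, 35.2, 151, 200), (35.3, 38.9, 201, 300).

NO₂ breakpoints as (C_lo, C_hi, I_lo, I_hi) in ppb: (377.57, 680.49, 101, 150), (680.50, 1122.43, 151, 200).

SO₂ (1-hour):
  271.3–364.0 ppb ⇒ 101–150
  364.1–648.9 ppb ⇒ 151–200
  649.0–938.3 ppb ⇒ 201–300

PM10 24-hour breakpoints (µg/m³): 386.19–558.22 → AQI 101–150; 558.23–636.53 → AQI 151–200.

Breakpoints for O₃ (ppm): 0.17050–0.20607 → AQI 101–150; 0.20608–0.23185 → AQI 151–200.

182

CO: row 26.4–35.2 (AQI 151–200). (200−151)·(29.8−26.4)/(35.2−26.4) + 151 = 49·3.4/8.8 + 151 ≈ 169.93 → 170.
NO₂: 564.00 lies in 377.57–680.49, so I_lo=101, I_hi=150, C_lo=377.57, C_hi=680.49.
(150−101)/(680.49−377.57) × (564.00−377.57) + 101 = 49/302.92 × 186.43 + 101 ≈ 131.16 → 131.
SO₂: row 364.1–648.9 (AQI 151–200). (200−151)·(541.8−364.1)/(648.9−364.1) + 151 = 49·177.7/284.8 + 151 ≈ 181.57 → 182.
PM10: 597.10 ∈ [558.23, 636.53] ↔ index [151, 200].
151 + (597.10−558.23)·(200−151)/(636.53−558.23) = 151 + 38.87·49/78.30 ≈ 175.32, so AQI = 175.
O₃: row 0.17050–0.20607 (AQI 101–150). (150−101)·(0.19941−0.17050)/(0.20607−0.17050) + 101 = 49·0.02891/0.03557 + 101 ≈ 140.83 → 141.
Sub-indices: CO→170, NO₂→131, SO₂→182, PM10→175, O₃→141. Overall AQI = max = 182; dominant pollutant is SO₂.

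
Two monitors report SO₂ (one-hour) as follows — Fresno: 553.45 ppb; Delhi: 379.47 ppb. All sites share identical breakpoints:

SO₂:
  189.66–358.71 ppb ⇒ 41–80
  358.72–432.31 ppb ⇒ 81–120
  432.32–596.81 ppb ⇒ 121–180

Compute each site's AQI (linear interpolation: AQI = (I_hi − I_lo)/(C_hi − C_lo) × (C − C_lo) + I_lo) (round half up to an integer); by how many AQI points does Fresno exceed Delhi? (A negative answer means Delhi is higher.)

Fresno: 553.45 lies in 432.32–596.81, so I_lo=121, I_hi=180, C_lo=432.32, C_hi=596.81.
(180−121)/(596.81−432.32) × (553.45−432.32) + 121 = 59/164.49 × 121.13 + 121 ≈ 164.45 → 164.
Delhi 379.47: bracket 358.72–432.31 → index 81–120; slope 39/73.59, offset 20.75.
AQI = 81 + 39/73.59·20.75 ≈ 92.00 ⇒ 92.
AQIs: Fresno=164, Delhi=92. Fresno (164) − Delhi (92) = 72.

72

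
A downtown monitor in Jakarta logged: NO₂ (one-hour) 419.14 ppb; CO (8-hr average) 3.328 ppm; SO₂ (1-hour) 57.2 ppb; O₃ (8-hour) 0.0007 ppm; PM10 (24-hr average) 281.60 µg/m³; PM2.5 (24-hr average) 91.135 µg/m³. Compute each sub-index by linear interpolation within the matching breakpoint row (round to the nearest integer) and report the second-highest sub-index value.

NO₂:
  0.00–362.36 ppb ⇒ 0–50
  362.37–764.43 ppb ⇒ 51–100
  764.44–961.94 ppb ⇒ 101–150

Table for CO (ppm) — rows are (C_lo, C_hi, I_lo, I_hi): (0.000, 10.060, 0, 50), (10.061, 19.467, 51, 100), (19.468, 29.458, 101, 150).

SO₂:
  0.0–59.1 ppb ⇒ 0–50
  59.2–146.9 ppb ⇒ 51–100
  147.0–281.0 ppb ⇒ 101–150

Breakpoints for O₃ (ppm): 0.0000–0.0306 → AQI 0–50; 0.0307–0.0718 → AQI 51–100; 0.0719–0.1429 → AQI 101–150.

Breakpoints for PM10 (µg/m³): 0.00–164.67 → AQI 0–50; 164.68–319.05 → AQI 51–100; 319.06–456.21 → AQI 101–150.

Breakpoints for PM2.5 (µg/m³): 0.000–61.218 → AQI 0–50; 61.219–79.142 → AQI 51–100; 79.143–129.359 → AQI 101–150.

88

NO₂: 419.14 ∈ [362.37, 764.43] ↔ index [51, 100].
51 + (419.14−362.37)·(100−51)/(764.43−362.37) = 51 + 56.77·49/402.06 ≈ 57.92, so AQI = 58.
CO: row 0.000–10.060 (AQI 0–50). (50−0)·(3.328−0.000)/(10.060−0.000) + 0 = 50·3.328/10.060 + 0 ≈ 16.54 → 17.
SO₂: 57.2 lies in 0.0–59.1, so I_lo=0, I_hi=50, C_lo=0.0, C_hi=59.1.
(50−0)/(59.1−0.0) × (57.2−0.0) + 0 = 50/59.1 × 57.2 + 0 ≈ 48.39 → 48.
O₃: 0.0007 ∈ [0.0000, 0.0306] ↔ index [0, 50].
0 + (0.0007−0.0000)·(50−0)/(0.0306−0.0000) = 0 + 0.0007·50/0.0306 ≈ 1.14, so AQI = 1.
PM10: 281.60 lies in 164.68–319.05, so I_lo=51, I_hi=100, C_lo=164.68, C_hi=319.05.
(100−51)/(319.05−164.68) × (281.60−164.68) + 51 = 49/154.37 × 116.92 + 51 ≈ 88.11 → 88.
PM2.5: 91.135 lies in 79.143–129.359, so I_lo=101, I_hi=150, C_lo=79.143, C_hi=129.359.
(150−101)/(129.359−79.143) × (91.135−79.143) + 101 = 49/50.216 × 11.992 + 101 ≈ 112.70 → 113.
Sub-indices: NO₂→58, CO→17, SO₂→48, O₃→1, PM10→88, PM2.5→113. Ranked high→low: 113, 88, 58, 48, 17, 1. Second-highest sub-index = 88.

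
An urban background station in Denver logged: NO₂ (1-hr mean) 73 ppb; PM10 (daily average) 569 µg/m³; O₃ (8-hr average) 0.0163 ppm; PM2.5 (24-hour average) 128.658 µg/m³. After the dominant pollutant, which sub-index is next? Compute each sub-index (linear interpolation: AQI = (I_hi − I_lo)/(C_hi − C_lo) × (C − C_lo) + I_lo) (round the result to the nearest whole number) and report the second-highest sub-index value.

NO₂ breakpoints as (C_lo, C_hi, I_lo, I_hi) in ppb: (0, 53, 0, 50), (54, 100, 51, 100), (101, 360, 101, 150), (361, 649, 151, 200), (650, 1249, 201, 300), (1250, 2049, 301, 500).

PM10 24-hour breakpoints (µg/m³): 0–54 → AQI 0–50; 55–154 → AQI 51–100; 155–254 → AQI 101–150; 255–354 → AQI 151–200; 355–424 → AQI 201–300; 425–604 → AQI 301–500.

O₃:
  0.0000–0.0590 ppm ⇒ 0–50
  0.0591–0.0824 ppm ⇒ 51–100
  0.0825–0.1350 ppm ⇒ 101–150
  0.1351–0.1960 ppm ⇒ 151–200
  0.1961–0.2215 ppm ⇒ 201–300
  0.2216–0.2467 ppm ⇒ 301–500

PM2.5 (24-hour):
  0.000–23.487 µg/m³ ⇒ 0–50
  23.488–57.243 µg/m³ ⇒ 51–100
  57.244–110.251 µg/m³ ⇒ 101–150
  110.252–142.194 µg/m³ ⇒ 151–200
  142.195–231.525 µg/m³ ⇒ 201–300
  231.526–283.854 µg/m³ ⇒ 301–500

NO₂: row 54–100 (AQI 51–100). (100−51)·(73−54)/(100−54) + 51 = 49·19/46 + 51 ≈ 71.24 → 71.
PM10: 569 lies in 425–604, so I_lo=301, I_hi=500, C_lo=425, C_hi=604.
(500−301)/(604−425) × (569−425) + 301 = 199/179 × 144 + 301 ≈ 461.09 → 461.
O₃: row 0.0000–0.0590 (AQI 0–50). (50−0)·(0.0163−0.0000)/(0.0590−0.0000) + 0 = 50·0.0163/0.0590 + 0 ≈ 13.81 → 14.
PM2.5: 128.658 ∈ [110.252, 142.194] ↔ index [151, 200].
151 + (128.658−110.252)·(200−151)/(142.194−110.252) = 151 + 18.406·49/31.942 ≈ 179.24, so AQI = 179.
Sub-indices: NO₂→71, PM10→461, O₃→14, PM2.5→179. Ranked high→low: 461, 179, 71, 14. Second-highest sub-index = 179.

179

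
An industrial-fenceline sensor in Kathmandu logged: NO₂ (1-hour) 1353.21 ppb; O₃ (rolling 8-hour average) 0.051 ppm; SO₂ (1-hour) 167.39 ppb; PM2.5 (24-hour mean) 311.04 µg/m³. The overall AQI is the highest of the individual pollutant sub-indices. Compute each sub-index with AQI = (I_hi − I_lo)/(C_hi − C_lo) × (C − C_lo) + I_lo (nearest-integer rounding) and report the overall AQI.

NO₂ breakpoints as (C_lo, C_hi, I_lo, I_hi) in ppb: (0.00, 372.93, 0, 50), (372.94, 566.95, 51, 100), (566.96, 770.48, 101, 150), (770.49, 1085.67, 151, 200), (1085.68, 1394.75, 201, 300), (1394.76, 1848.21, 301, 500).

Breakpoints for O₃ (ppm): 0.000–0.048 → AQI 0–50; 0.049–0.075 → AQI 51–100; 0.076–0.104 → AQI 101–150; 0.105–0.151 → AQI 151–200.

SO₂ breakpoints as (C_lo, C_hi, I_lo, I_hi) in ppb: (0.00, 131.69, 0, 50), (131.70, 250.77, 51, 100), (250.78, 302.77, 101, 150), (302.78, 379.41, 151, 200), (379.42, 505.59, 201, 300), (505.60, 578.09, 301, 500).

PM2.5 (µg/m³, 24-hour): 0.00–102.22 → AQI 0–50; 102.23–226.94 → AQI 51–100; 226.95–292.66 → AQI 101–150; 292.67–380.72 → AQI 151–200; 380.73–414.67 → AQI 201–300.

287

NO₂: 1353.21 ∈ [1085.68, 1394.75] ↔ index [201, 300].
201 + (1353.21−1085.68)·(300−201)/(1394.75−1085.68) = 201 + 267.53·99/309.07 ≈ 286.69, so AQI = 287.
O₃: 0.051 ∈ [0.049, 0.075] ↔ index [51, 100].
51 + (0.051−0.049)·(100−51)/(0.075−0.049) = 51 + 0.002·49/0.026 ≈ 54.77, so AQI = 55.
SO₂: 167.39 lies in 131.70–250.77, so I_lo=51, I_hi=100, C_lo=131.70, C_hi=250.77.
(100−51)/(250.77−131.70) × (167.39−131.70) + 51 = 49/119.07 × 35.69 + 51 ≈ 65.69 → 66.
PM2.5: row 292.67–380.72 (AQI 151–200). (200−151)·(311.04−292.67)/(380.72−292.67) + 151 = 49·18.37/88.05 + 151 ≈ 161.22 → 161.
Sub-indices: NO₂→287, O₃→55, SO₂→66, PM2.5→161. Overall AQI = max = 287; dominant pollutant is NO₂.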